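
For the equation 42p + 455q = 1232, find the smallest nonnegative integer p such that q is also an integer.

gcd(455, 42) = 7.
7 divides 1232, so solutions exist.
By Bézout, 42·(11) + 455·(-1) = 7.
Scale by 1232/7 = 176: (p₀, q₀) = (1936, -176).
General solution: p = 1936 + 65t, q = -176 - 6t for integer t.
p ≥ 0: smallest is 1936 mod 65 = 51 (at t = -29), with q = -2.

51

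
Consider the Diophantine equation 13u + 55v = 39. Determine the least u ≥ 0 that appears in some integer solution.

3

gcd(55, 13) = 1  (55 = 4*13 + 3, 13 = 4*3 + 1, 3 = 3*1).
1 divides 39, so solutions exist.
Back-substituting, 13*(17) + 55*(-4) = 1.
Scale by 39/1 = 39: (u₀, v₀) = (663, -156).
General solution: u = 663 + 55t, v = -156 - 13t for integer t.
u ≥ 0: smallest is 663 mod 55 = 3 (at t = -12), with v = 0.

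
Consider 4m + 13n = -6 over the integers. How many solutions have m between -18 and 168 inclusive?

14

gcd(13, 4):
  13 = 3*4 + 1
  4 = 4*1
so gcd(13, 4) = 1.
Back-substitute for Bézout coefficients:
  1 = 13 - 3*4
  ... = 4*(-3) + 13*(1)
Scale by -6: particular solution (18, -6); reduce m mod 13: (5, -2).
General solution: m = 5 + 13t, n = -2 - 4t for integer t.
-18 ≤ 5 + 13t ≤ 168 gives t ∈ [-1, 12], which is 14 values.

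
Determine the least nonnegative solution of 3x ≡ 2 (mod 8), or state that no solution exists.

gcd(8, 3):
  8 = 2·3 + 2
  3 = 1·2 + 1
  2 = 2·1
so gcd(8, 3) = 1.
1 divides 2, so solutions exist.
Back-substitute for Bézout coefficients:
  1 = 3 - 1·2
  ... = 3·(3) + 8·(-1)
So 3·(3) ≡ 1 (mod 8); multiply by 2: x ≡ 6 (mod 8).
Smallest nonnegative: x = 6 mod 8 = 6.

6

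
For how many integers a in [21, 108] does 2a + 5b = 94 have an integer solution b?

18

gcd(5, 2) = 1  (5 = 2·2 + 1, 2 = 2·1).
Back-substituting, 2·(-2) + 5·(1) = 1.
Scale by 94: particular solution (-188, 94); reduce a mod 5: (2, 18).
General solution: a = 2 + 5t, b = 18 - 2t for integer t.
21 ≤ 2 + 5t ≤ 108 gives t ∈ [4, 21], which is 18 values.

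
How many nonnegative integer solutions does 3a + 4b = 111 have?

10

gcd(4, 3) = 1.
By Bézout, 3*(-1) + 4*(1) = 1.
One solution: (1, 27).
General: a = 1 + 4t, b = 27 - 3t.
a ≥ 0 ⇒ t ≥ 0; b ≥ 0 ⇒ t ≤ 9. So t ∈ [0, 9]: 10 solutions.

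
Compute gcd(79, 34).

1

gcd(79, 34):
  79 = 2*34 + 11
  34 = 3*11 + 1
  11 = 11*1
so gcd(79, 34) = 1.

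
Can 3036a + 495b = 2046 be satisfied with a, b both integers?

yes

gcd(3036, 495) = 33  (3036 = 6×495 + 66, 495 = 7×66 + 33, 66 = 2×33).
33 divides 2046, so integer solutions exist.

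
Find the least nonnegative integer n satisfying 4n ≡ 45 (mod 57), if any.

gcd(57, 4) = 1  (57 = 14·4 + 1, 4 = 4·1).
1 divides 45, so solutions exist.
Back-substituting, 4·(-14) + 57·(1) = 1.
So 4·(-14) ≡ 1 (mod 57); multiply by 45: n ≡ -630 (mod 57).
Smallest nonnegative: n = -630 mod 57 = 54.

54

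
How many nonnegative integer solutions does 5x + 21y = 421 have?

4

gcd(21, 5) = 1.
By Bézout, 5×(-4) + 21×(1) = 1.
One solution: (17, 16).
General: x = 17 + 21t, y = 16 - 5t.
x ≥ 0 ⇒ t ≥ 0; y ≥ 0 ⇒ t ≤ 3. So t ∈ [0, 3]: 4 solutions.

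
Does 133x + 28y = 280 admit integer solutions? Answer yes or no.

yes

gcd(133, 28) = 7.
7 divides 280, so integer solutions exist.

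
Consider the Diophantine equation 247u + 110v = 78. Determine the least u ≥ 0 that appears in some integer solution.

64

gcd(247, 110) = 1.
1 divides 78, so solutions exist.
By Bézout, 247·(53) + 110·(-119) = 1.
Scale by 78/1 = 78: (u₀, v₀) = (4134, -9282).
General solution: u = 4134 + 110t, v = -9282 - 247t for integer t.
u ≥ 0: smallest is 4134 mod 110 = 64 (at t = -37), with v = -143.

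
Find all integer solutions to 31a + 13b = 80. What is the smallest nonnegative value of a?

3

gcd(31, 13) = 1  (31 = 2×13 + 5, 13 = 2×5 + 3, 5 = 1×3 + 2, 3 = 1×2 + 1, 2 = 2×1).
1 divides 80, so solutions exist.
Back-substituting, 31×(-5) + 13×(12) = 1.
Scale by 80/1 = 80: (a₀, b₀) = (-400, 960).
General solution: a = -400 + 13t, b = 960 - 31t for integer t.
a ≥ 0: smallest is -400 mod 13 = 3 (at t = 31), with b = -1.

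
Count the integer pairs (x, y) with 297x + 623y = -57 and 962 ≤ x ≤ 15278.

23

gcd(623, 297) = 1  (623 = 2·297 + 29, 297 = 10·29 + 7, 29 = 4·7 + 1, 7 = 7·1).
Back-substituting, 297·(-86) + 623·(41) = 1.
Scale by -57: particular solution (4902, -2337); reduce x mod 623: (541, -258).
General solution: x = 541 + 623t, y = -258 - 297t for integer t.
962 ≤ 541 + 623t ≤ 15278 gives t ∈ [1, 23], which is 23 values.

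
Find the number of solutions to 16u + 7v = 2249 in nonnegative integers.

20

gcd(16, 7) = 1.
By Bézout, 16×(-3) + 7×(7) = 1.
One solution: (1, 319).
General: u = 1 + 7t, v = 319 - 16t.
u ≥ 0 ⇒ t ≥ 0; v ≥ 0 ⇒ t ≤ 19. So t ∈ [0, 19]: 20 solutions.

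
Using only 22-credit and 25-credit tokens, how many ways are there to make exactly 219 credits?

Need nonnegative integers with 22j + 25k = 219.
gcd(22, 25) = 1, and 22·(8) + 25·(-7) = 1.
So (j₀, k₀) = (1752, -1533); general j = 1752 + 25t, k = -1533 - 22t.
j ≥ 0 ⇒ t ≥ -70; k ≥ 0 ⇒ t ≤ -70. That's 1 value of t.

1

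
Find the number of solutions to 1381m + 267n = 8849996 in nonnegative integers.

gcd(1381, 267):
  1381 = 5*267 + 46
  267 = 5*46 + 37
  46 = 1*37 + 9
  37 = 4*9 + 1
  9 = 9*1
so gcd(1381, 267) = 1.
Back-substitute for Bézout coefficients:
  1 = 37 - 4*9
  ... = 1381*(-29) + 267*(150)
Scale by 8849996: one solution is (-256649884, 1327499400). Reduce m mod 267: (128, 32484).
General: m = 128 + 267t, n = 32484 - 1381t.
m ≥ 0 ⇒ t ≥ 0; n ≥ 0 ⇒ t ≤ 23. So t ∈ [0, 23]: 24 solutions.

24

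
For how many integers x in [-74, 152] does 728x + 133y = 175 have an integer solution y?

gcd(728, 133) = 7  (728 = 5×133 + 63, 133 = 2×63 + 7, 63 = 9×7).
Back-substituting, 728×(-2) + 133×(11) = 7.
Scale by 25: particular solution (-50, 275); reduce x mod 19: (7, -37).
General solution: x = 7 + 19t, y = -37 - 104t for integer t.
-74 ≤ 7 + 19t ≤ 152 gives t ∈ [-4, 7], which is 12 values.

12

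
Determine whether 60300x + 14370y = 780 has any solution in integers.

yes

gcd(60300, 14370):
  60300 = 4*14370 + 2820
  14370 = 5*2820 + 270
  2820 = 10*270 + 120
  270 = 2*120 + 30
  120 = 4*30
so gcd(60300, 14370) = 30.
30 divides 780, so integer solutions exist.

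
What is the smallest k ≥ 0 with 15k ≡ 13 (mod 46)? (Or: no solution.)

7

gcd(46, 15):
  46 = 3*15 + 1
  15 = 15*1
so gcd(46, 15) = 1.
1 divides 13, so solutions exist.
Back-substitute for Bézout coefficients:
  1 = 46 - 3*15
  ... = 15*(-3) + 46*(1)
So 15*(-3) ≡ 1 (mod 46); multiply by 13: k ≡ -39 (mod 46).
Smallest nonnegative: k = -39 mod 46 = 7.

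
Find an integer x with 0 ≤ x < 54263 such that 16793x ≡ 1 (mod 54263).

gcd(54263, 16793) = 1.
By Bézout, 16793·(-3842) + 54263·(1189) = 1.
So 16793·-3842 ≡ 1 (mod 54263), and -3842 mod 54263 = 50421.

50421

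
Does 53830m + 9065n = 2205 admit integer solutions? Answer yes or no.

yes

gcd(53830, 9065):
  53830 = 5*9065 + 8505
  9065 = 1*8505 + 560
  8505 = 15*560 + 105
  560 = 5*105 + 35
  105 = 3*35
so gcd(53830, 9065) = 35.
35 divides 2205, so integer solutions exist.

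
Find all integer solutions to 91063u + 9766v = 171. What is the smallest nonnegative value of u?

2185

gcd(91063, 9766) = 1.
1 divides 171, so solutions exist.
By Bézout, 91063·(641) + 9766·(-5977) = 1.
Scale by 171/1 = 171: (u₀, v₀) = (109611, -1022067).
General solution: u = 109611 + 9766t, v = -1022067 - 91063t for integer t.
u ≥ 0: smallest is 109611 mod 9766 = 2185 (at t = -11), with v = -20374.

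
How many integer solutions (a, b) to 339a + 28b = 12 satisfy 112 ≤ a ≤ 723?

22

gcd(339, 28) = 1.
By Bézout, 339×(-9) + 28×(109) = 1.
Particular solution: (4, -48).
General solution: a = 4 + 28t, b = -48 - 339t for integer t.
112 ≤ 4 + 28t ≤ 723 gives t ∈ [4, 25], which is 22 values.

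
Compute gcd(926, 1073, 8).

1

gcd(1073, 926) = 1  (1073 = 1*926 + 147, 926 = 6*147 + 44, 147 = 3*44 + 15, 44 = 2*15 + 14, 15 = 1*14 + 1, 14 = 14*1).
gcd(1, 8) = 1.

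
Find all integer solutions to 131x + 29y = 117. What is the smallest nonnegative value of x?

gcd(131, 29) = 1  (131 = 4·29 + 15, 29 = 1·15 + 14, 15 = 1·14 + 1, 14 = 14·1).
1 divides 117, so solutions exist.
Back-substituting, 131·(2) + 29·(-9) = 1.
Scale by 117/1 = 117: (x₀, y₀) = (234, -1053).
General solution: x = 234 + 29t, y = -1053 - 131t for integer t.
x ≥ 0: smallest is 234 mod 29 = 2 (at t = -8), with y = -5.

2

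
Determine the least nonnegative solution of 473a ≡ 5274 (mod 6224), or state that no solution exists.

gcd(6224, 473):
  6224 = 13·473 + 75
  473 = 6·75 + 23
  75 = 3·23 + 6
  23 = 3·6 + 5
  6 = 1·5 + 1
  5 = 5·1
so gcd(6224, 473) = 1.
1 divides 5274, so solutions exist.
Back-substitute for Bézout coefficients:
  1 = 6 - 1·5
  ... = 473·(-1079) + 6224·(82)
So 473·(-1079) ≡ 1 (mod 6224); multiply by 5274: a ≡ -5690646 (mod 6224).
Smallest nonnegative: a = -5690646 mod 6224 = 4314.

4314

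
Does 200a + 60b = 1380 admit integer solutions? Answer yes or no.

gcd(200, 60) = 20.
20 divides 1380, so integer solutions exist.

yes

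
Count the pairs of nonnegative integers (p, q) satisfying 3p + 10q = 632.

gcd(10, 3) = 1  (10 = 3×3 + 1, 3 = 3×1).
Back-substituting, 3×(-3) + 10×(1) = 1.
Scale by 632: one solution is (-1896, 632). Reduce p mod 10: (4, 62).
General: p = 4 + 10t, q = 62 - 3t.
p ≥ 0 ⇒ t ≥ 0; q ≥ 0 ⇒ t ≤ 20. So t ∈ [0, 20]: 21 solutions.

21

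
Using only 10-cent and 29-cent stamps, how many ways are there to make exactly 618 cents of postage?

2

Need nonnegative integers with 10j + 29k = 618.
gcd(10, 29) = 1, and 10·(3) + 29·(-1) = 1.
So (j₀, k₀) = (1854, -618); general j = 1854 + 29t, k = -618 - 10t.
j ≥ 0 ⇒ t ≥ -63; k ≥ 0 ⇒ t ≤ -62. That's 2 values of t.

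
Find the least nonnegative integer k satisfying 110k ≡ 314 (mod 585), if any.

gcd(585, 110):
  585 = 5·110 + 35
  110 = 3·35 + 5
  35 = 7·5
so gcd(585, 110) = 5.
5 does not divide 314, so the congruence has no solution.

no solution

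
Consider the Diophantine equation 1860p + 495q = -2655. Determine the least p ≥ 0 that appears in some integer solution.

gcd(1860, 495):
  1860 = 3×495 + 375
  495 = 1×375 + 120
  375 = 3×120 + 15
  120 = 8×15
so gcd(1860, 495) = 15.
15 divides -2655, so solutions exist.
Back-substitute for Bézout coefficients:
  15 = 375 - 3×120
  ... = 1860×(4) + 495×(-15)
Scale by -2655/15 = -177: (p₀, q₀) = (-708, 2655).
General solution: p = -708 + 33t, q = 2655 - 124t for integer t.
p ≥ 0: smallest is -708 mod 33 = 18 (at t = 22), with q = -73.

18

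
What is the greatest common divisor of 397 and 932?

gcd(932, 397) = 1  (932 = 2*397 + 138, 397 = 2*138 + 121, 138 = 1*121 + 17, 121 = 7*17 + 2, 17 = 8*2 + 1, 2 = 2*1).

1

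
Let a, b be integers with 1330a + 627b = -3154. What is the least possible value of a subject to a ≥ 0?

8

gcd(1330, 627) = 19  (1330 = 2·627 + 76, 627 = 8·76 + 19, 76 = 4·19).
19 divides -3154, so solutions exist.
Back-substituting, 1330·(-8) + 627·(17) = 19.
Scale by -3154/19 = -166: (a₀, b₀) = (1328, -2822).
General solution: a = 1328 + 33t, b = -2822 - 70t for integer t.
a ≥ 0: smallest is 1328 mod 33 = 8 (at t = -40), with b = -22.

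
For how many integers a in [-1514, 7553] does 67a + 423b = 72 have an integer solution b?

22

gcd(423, 67):
  423 = 6·67 + 21
  67 = 3·21 + 4
  21 = 5·4 + 1
  4 = 4·1
so gcd(423, 67) = 1.
Back-substitute for Bézout coefficients:
  1 = 21 - 5·4
  ... = 67·(-101) + 423·(16)
Scale by 72: particular solution (-7272, 1152); reduce a mod 423: (342, -54).
General solution: a = 342 + 423t, b = -54 - 67t for integer t.
-1514 ≤ 342 + 423t ≤ 7553 gives t ∈ [-4, 17], which is 22 values.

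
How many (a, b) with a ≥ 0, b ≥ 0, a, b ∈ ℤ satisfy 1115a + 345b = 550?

0

gcd(1115, 345) = 5  (1115 = 3*345 + 80, 345 = 4*80 + 25, 80 = 3*25 + 5, 25 = 5*5).
Back-substituting, 1115*(13) + 345*(-42) = 5.
Scale by 110: one solution is (1430, -4620). Reduce a mod 69: (50, -160).
General: a = 50 + 69t, b = -160 - 223t.
a ≥ 0 ⇒ t ≥ 0; b ≥ 0 ⇒ t ≤ -1. So t ∈ [0, -1]: 0 solutions.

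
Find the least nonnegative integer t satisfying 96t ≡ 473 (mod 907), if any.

gcd(907, 96) = 1.
1 divides 473, so solutions exist.
By Bézout, 96·(274) + 907·(-29) = 1.
So 96·(274) ≡ 1 (mod 907); multiply by 473: t ≡ 129602 (mod 907).
Smallest nonnegative: t = 129602 mod 907 = 808.

808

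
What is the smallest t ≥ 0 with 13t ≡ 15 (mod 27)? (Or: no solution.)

gcd(27, 13):
  27 = 2·13 + 1
  13 = 13·1
so gcd(27, 13) = 1.
1 divides 15, so solutions exist.
Back-substitute for Bézout coefficients:
  1 = 27 - 2·13
  ... = 13·(-2) + 27·(1)
So 13·(-2) ≡ 1 (mod 27); multiply by 15: t ≡ -30 (mod 27).
Smallest nonnegative: t = -30 mod 27 = 24.

24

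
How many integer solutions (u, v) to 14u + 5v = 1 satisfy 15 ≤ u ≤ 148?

gcd(14, 5) = 1  (14 = 2·5 + 4, 5 = 1·4 + 1, 4 = 4·1).
Back-substituting, 14·(-1) + 5·(3) = 1.
Scale by 1: particular solution (-1, 3); reduce u mod 5: (4, -11).
General solution: u = 4 + 5t, v = -11 - 14t for integer t.
15 ≤ 4 + 5t ≤ 148 gives t ∈ [3, 28], which is 26 values.

26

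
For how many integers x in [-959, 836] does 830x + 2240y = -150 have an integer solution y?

8

gcd(2240, 830) = 10.
By Bézout, 830*(27) + 2240*(-10) = 10.
Particular solution: (43, -16).
General solution: x = 43 + 224t, y = -16 - 83t for integer t.
-959 ≤ 43 + 224t ≤ 836 gives t ∈ [-4, 3], which is 8 values.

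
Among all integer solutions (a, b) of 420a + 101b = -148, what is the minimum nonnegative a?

16

gcd(420, 101):
  420 = 4·101 + 16
  101 = 6·16 + 5
  16 = 3·5 + 1
  5 = 5·1
so gcd(420, 101) = 1.
1 divides -148, so solutions exist.
Back-substitute for Bézout coefficients:
  1 = 16 - 3·5
  ... = 420·(19) + 101·(-79)
Scale by -148/1 = -148: (a₀, b₀) = (-2812, 11692).
General solution: a = -2812 + 101t, b = 11692 - 420t for integer t.
a ≥ 0: smallest is -2812 mod 101 = 16 (at t = 28), with b = -68.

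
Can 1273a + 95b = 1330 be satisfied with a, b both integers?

gcd(1273, 95) = 19.
19 divides 1330, so integer solutions exist.

yes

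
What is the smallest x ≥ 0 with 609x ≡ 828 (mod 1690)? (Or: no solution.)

1042

gcd(1690, 609):
  1690 = 2×609 + 472
  609 = 1×472 + 137
  472 = 3×137 + 61
  137 = 2×61 + 15
  61 = 4×15 + 1
  15 = 15×1
so gcd(1690, 609) = 1.
1 divides 828, so solutions exist.
Back-substitute for Bézout coefficients:
  1 = 61 - 4×15
  ... = 609×(-111) + 1690×(40)
So 609×(-111) ≡ 1 (mod 1690); multiply by 828: x ≡ -91908 (mod 1690).
Smallest nonnegative: x = -91908 mod 1690 = 1042.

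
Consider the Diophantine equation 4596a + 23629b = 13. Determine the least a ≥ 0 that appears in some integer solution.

23192

gcd(23629, 4596) = 1.
1 divides 13, so solutions exist.
By Bézout, 4596×(1784) + 23629×(-347) = 1.
Scale by 13/1 = 13: (a₀, b₀) = (23192, -4511).
General solution: a = 23192 + 23629t, b = -4511 - 4596t for integer t.
a ≥ 0: smallest is 23192 mod 23629 = 23192 (at t = 0), with b = -4511.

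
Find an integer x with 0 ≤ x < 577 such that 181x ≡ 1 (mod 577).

gcd(577, 181) = 1  (577 = 3×181 + 34, 181 = 5×34 + 11, 34 = 3×11 + 1, 11 = 11×1).
Back-substituting, 181×(-51) + 577×(16) = 1.
So 181×-51 ≡ 1 (mod 577), and -51 mod 577 = 526.

526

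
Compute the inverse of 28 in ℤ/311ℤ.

100

gcd(311, 28):
  311 = 11·28 + 3
  28 = 9·3 + 1
  3 = 3·1
so gcd(311, 28) = 1.
Back-substitute for Bézout coefficients:
  1 = 28 - 9·3
  ... = 28·(100) + 311·(-9)
So 28·100 ≡ 1 (mod 311), and 100 mod 311 = 100.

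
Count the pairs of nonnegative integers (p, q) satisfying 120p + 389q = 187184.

4

gcd(389, 120):
  389 = 3×120 + 29
  120 = 4×29 + 4
  29 = 7×4 + 1
  4 = 4×1
so gcd(389, 120) = 1.
Back-substitute for Bézout coefficients:
  1 = 29 - 7×4
  ... = 120×(-94) + 389×(29)
Scale by 187184: one solution is (-17595296, 5428336). Reduce p mod 389: (341, 376).
General: p = 341 + 389t, q = 376 - 120t.
p ≥ 0 ⇒ t ≥ 0; q ≥ 0 ⇒ t ≤ 3. So t ∈ [0, 3]: 4 solutions.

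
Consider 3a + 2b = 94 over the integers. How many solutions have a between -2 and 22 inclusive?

gcd(3, 2) = 1  (3 = 1*2 + 1, 2 = 2*1).
Back-substituting, 3*(1) + 2*(-1) = 1.
Scale by 94: particular solution (94, -94); reduce a mod 2: (0, 47).
General solution: a = 0 + 2t, b = 47 - 3t for integer t.
-2 ≤ 0 + 2t ≤ 22 gives t ∈ [-1, 11], which is 13 values.

13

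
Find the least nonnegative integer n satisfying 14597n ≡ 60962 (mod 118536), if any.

gcd(118536, 14597) = 11  (118536 = 8·14597 + 1760, 14597 = 8·1760 + 517, 1760 = 3·517 + 209, 517 = 2·209 + 99, 209 = 2·99 + 11, 99 = 9·11).
11 divides 60962, so solutions exist.
Back-substituting, 14597·(-1145) + 118536·(141) = 11.
So 14597·(-1145) ≡ 11 (mod 118536); multiply by 5542: n ≡ -6345590 (mod 10776).
Smallest nonnegative: n = -6345590 mod 10776 = 1474.

1474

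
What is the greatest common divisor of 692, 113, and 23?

1

gcd(692, 113) = 1.
gcd(1, 23) = 1.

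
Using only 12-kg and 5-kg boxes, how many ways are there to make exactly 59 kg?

Need nonnegative integers with 12j + 5k = 59.
gcd(12, 5) = 1, and 12·(-2) + 5·(5) = 1.
So (j₀, k₀) = (-118, 295); general j = -118 + 5t, k = 295 - 12t.
j ≥ 0 ⇒ t ≥ 24; k ≥ 0 ⇒ t ≤ 24. That's 1 value of t.

1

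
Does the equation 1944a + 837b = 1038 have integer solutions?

gcd(1944, 837):
  1944 = 2*837 + 270
  837 = 3*270 + 27
  270 = 10*27
so gcd(1944, 837) = 27.
27 does not divide 1038 (remainder 12), so no integer solutions.

no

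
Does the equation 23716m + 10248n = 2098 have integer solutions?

no

gcd(23716, 10248):
  23716 = 2*10248 + 3220
  10248 = 3*3220 + 588
  3220 = 5*588 + 280
  588 = 2*280 + 28
  280 = 10*28
so gcd(23716, 10248) = 28.
28 does not divide 2098 (remainder 26), so no integer solutions.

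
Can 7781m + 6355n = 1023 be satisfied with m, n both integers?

yes

gcd(7781, 6355) = 31.
31 divides 1023, so integer solutions exist.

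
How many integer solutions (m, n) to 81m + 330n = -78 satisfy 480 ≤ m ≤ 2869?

gcd(330, 81) = 3.
By Bézout, 81·(53) + 330·(-13) = 3.
Particular solution: (52, -13).
General solution: m = 52 + 110t, n = -13 - 27t for integer t.
480 ≤ 52 + 110t ≤ 2869 gives t ∈ [4, 25], which is 22 values.

22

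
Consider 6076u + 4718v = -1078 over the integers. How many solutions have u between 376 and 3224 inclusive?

8

gcd(6076, 4718) = 14.
By Bézout, 6076×(-66) + 4718×(85) = 14.
Particular solution: (27, -35).
General solution: u = 27 + 337t, v = -35 - 434t for integer t.
376 ≤ 27 + 337t ≤ 3224 gives t ∈ [2, 9], which is 8 values.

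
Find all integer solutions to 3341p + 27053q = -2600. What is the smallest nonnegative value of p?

gcd(27053, 3341):
  27053 = 8·3341 + 325
  3341 = 10·325 + 91
  325 = 3·91 + 52
  91 = 1·52 + 39
  52 = 1·39 + 13
  39 = 3·13
so gcd(27053, 3341) = 13.
13 divides -2600, so solutions exist.
Back-substitute for Bézout coefficients:
  13 = 52 - 1·39
  ... = 3341·(-583) + 27053·(72)
Scale by -2600/13 = -200: (p₀, q₀) = (116600, -14400).
General solution: p = 116600 + 2081t, q = -14400 - 257t for integer t.
p ≥ 0: smallest is 116600 mod 2081 = 64 (at t = -56), with q = -8.

64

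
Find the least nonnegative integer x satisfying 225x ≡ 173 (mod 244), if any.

gcd(244, 225) = 1  (244 = 1*225 + 19, 225 = 11*19 + 16, 19 = 1*16 + 3, 16 = 5*3 + 1, 3 = 3*1).
1 divides 173, so solutions exist.
Back-substituting, 225*(77) + 244*(-71) = 1.
So 225*(77) ≡ 1 (mod 244); multiply by 173: x ≡ 13321 (mod 244).
Smallest nonnegative: x = 13321 mod 244 = 145.

145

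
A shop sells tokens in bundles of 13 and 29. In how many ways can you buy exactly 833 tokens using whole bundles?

2

Need nonnegative integers with 13j + 29k = 833.
gcd(13, 29) = 1, and 13·(9) + 29·(-4) = 1.
So (j₀, k₀) = (7497, -3332); general j = 7497 + 29t, k = -3332 - 13t.
j ≥ 0 ⇒ t ≥ -258; k ≥ 0 ⇒ t ≤ -257. That's 2 values of t.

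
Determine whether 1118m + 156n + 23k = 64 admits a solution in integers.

gcd(1118, 156) = 26  (1118 = 7·156 + 26, 156 = 6·26).
gcd(26, 23) = 1.
1 divides 64, so integer solutions exist.

yes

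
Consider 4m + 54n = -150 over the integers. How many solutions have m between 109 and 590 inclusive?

18

gcd(54, 4):
  54 = 13*4 + 2
  4 = 2*2
so gcd(54, 4) = 2.
Back-substitute for Bézout coefficients:
  2 = 54 - 13*4
  ... = 4*(-13) + 54*(1)
Scale by -75: particular solution (975, -75); reduce m mod 27: (3, -3).
General solution: m = 3 + 27t, n = -3 - 2t for integer t.
109 ≤ 3 + 27t ≤ 590 gives t ∈ [4, 21], which is 18 values.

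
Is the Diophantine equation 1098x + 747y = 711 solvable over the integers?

yes

gcd(1098, 747) = 9  (1098 = 1*747 + 351, 747 = 2*351 + 45, 351 = 7*45 + 36, 45 = 1*36 + 9, 36 = 4*9).
9 divides 711, so integer solutions exist.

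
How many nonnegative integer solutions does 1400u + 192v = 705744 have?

gcd(1400, 192):
  1400 = 7*192 + 56
  192 = 3*56 + 24
  56 = 2*24 + 8
  24 = 3*8
so gcd(1400, 192) = 8.
Back-substitute for Bézout coefficients:
  8 = 56 - 2*24
  ... = 1400*(7) + 192*(-51)
Scale by 88218: one solution is (617526, -4499118). Reduce u mod 24: (6, 3632).
General: u = 6 + 24t, v = 3632 - 175t.
u ≥ 0 ⇒ t ≥ 0; v ≥ 0 ⇒ t ≤ 20. So t ∈ [0, 20]: 21 solutions.

21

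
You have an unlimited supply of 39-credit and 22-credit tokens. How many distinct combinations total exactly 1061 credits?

1

Need nonnegative integers with 39j + 22k = 1061.
gcd(39, 22) = 1, and 39·(-9) + 22·(16) = 1.
So (j₀, k₀) = (-9549, 16976); general j = -9549 + 22t, k = 16976 - 39t.
j ≥ 0 ⇒ t ≥ 435; k ≥ 0 ⇒ t ≤ 435. That's 1 value of t.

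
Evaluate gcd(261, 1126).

1

gcd(1126, 261) = 1  (1126 = 4×261 + 82, 261 = 3×82 + 15, 82 = 5×15 + 7, 15 = 2×7 + 1, 7 = 7×1).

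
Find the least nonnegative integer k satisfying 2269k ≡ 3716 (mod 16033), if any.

gcd(16033, 2269) = 1.
1 divides 3716, so solutions exist.
By Bézout, 2269*(-7589) + 16033*(1074) = 1.
So 2269*(-7589) ≡ 1 (mod 16033); multiply by 3716: k ≡ -28200724 (mod 16033).
Smallest nonnegative: k = -28200724 mod 16033 = 1323.

1323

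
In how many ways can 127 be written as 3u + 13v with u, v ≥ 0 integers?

gcd(13, 3) = 1.
By Bézout, 3×(-4) + 13×(1) = 1.
One solution: (12, 7).
General: u = 12 + 13t, v = 7 - 3t.
u ≥ 0 ⇒ t ≥ 0; v ≥ 0 ⇒ t ≤ 2. So t ∈ [0, 2]: 3 solutions.

3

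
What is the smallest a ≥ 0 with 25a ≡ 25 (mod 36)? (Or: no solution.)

1

gcd(36, 25):
  36 = 1·25 + 11
  25 = 2·11 + 3
  11 = 3·3 + 2
  3 = 1·2 + 1
  2 = 2·1
so gcd(36, 25) = 1.
1 divides 25, so solutions exist.
Back-substitute for Bézout coefficients:
  1 = 3 - 1·2
  ... = 25·(13) + 36·(-9)
So 25·(13) ≡ 1 (mod 36); multiply by 25: a ≡ 325 (mod 36).
Smallest nonnegative: a = 325 mod 36 = 1.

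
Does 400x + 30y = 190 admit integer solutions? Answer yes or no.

gcd(400, 30) = 10  (400 = 13*30 + 10, 30 = 3*10).
10 divides 190, so integer solutions exist.

yes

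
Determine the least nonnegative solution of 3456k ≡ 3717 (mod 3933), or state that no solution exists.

gcd(3933, 3456) = 9.
9 divides 3717, so solutions exist.
By Bézout, 3456*(-33) + 3933*(29) = 9.
So 3456*(-33) ≡ 9 (mod 3933); multiply by 413: k ≡ -13629 (mod 437).
Smallest nonnegative: k = -13629 mod 437 = 355.

355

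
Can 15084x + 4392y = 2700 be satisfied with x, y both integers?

gcd(15084, 4392) = 36  (15084 = 3·4392 + 1908, 4392 = 2·1908 + 576, 1908 = 3·576 + 180, 576 = 3·180 + 36, 180 = 5·36).
36 divides 2700, so integer solutions exist.

yes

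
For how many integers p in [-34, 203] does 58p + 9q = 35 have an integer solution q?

27

gcd(58, 9) = 1  (58 = 6·9 + 4, 9 = 2·4 + 1, 4 = 4·1).
Back-substituting, 58·(-2) + 9·(13) = 1.
Scale by 35: particular solution (-70, 455); reduce p mod 9: (2, -9).
General solution: p = 2 + 9t, q = -9 - 58t for integer t.
-34 ≤ 2 + 9t ≤ 203 gives t ∈ [-4, 22], which is 27 values.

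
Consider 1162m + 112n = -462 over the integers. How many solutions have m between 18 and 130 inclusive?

gcd(1162, 112):
  1162 = 10*112 + 42
  112 = 2*42 + 28
  42 = 1*28 + 14
  28 = 2*14
so gcd(1162, 112) = 14.
Back-substitute for Bézout coefficients:
  14 = 42 - 1*28
  ... = 1162*(3) + 112*(-31)
Scale by -33: particular solution (-99, 1023); reduce m mod 8: (5, -56).
General solution: m = 5 + 8t, n = -56 - 83t for integer t.
18 ≤ 5 + 8t ≤ 130 gives t ∈ [2, 15], which is 14 values.

14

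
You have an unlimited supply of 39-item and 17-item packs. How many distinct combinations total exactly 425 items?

1

Need nonnegative integers with 39j + 17k = 425.
gcd(39, 17) = 1, and 39·(7) + 17·(-16) = 1.
So (j₀, k₀) = (2975, -6800); general j = 2975 + 17t, k = -6800 - 39t.
j ≥ 0 ⇒ t ≥ -175; k ≥ 0 ⇒ t ≤ -175. That's 1 value of t.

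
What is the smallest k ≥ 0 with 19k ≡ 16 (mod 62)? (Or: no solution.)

40

gcd(62, 19) = 1.
1 divides 16, so solutions exist.
By Bézout, 19*(-13) + 62*(4) = 1.
So 19*(-13) ≡ 1 (mod 62); multiply by 16: k ≡ -208 (mod 62).
Smallest nonnegative: k = -208 mod 62 = 40.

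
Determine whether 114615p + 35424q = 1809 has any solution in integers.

gcd(114615, 35424) = 27  (114615 = 3*35424 + 8343, 35424 = 4*8343 + 2052, 8343 = 4*2052 + 135, 2052 = 15*135 + 27, 135 = 5*27).
27 divides 1809, so integer solutions exist.

yes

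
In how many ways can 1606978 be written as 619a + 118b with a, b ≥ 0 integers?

gcd(619, 118):
  619 = 5*118 + 29
  118 = 4*29 + 2
  29 = 14*2 + 1
  2 = 2*1
so gcd(619, 118) = 1.
Back-substitute for Bézout coefficients:
  1 = 29 - 14*2
  ... = 619*(57) + 118*(-299)
Scale by 1606978: one solution is (91597746, -480486422). Reduce a mod 118: (10, 13566).
General: a = 10 + 118t, b = 13566 - 619t.
a ≥ 0 ⇒ t ≥ 0; b ≥ 0 ⇒ t ≤ 21. So t ∈ [0, 21]: 22 solutions.

22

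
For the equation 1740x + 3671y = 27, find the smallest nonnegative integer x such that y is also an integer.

3171

gcd(3671, 1740):
  3671 = 2×1740 + 191
  1740 = 9×191 + 21
  191 = 9×21 + 2
  21 = 10×2 + 1
  2 = 2×1
so gcd(3671, 1740) = 1.
1 divides 27, so solutions exist.
Back-substitute for Bézout coefficients:
  1 = 21 - 10×2
  ... = 1740×(1749) + 3671×(-829)
Scale by 27/1 = 27: (x₀, y₀) = (47223, -22383).
General solution: x = 47223 + 3671t, y = -22383 - 1740t for integer t.
x ≥ 0: smallest is 47223 mod 3671 = 3171 (at t = -12), with y = -1503.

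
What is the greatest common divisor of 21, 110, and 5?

1

gcd(110, 21):
  110 = 5×21 + 5
  21 = 4×5 + 1
  5 = 5×1
so gcd(110, 21) = 1.
gcd(1, 5) = 1.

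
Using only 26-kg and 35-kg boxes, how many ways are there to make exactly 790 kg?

Need nonnegative integers with 26j + 35k = 790.
gcd(26, 35) = 1, and 26·(-4) + 35·(3) = 1.
So (j₀, k₀) = (-3160, 2370); general j = -3160 + 35t, k = 2370 - 26t.
j ≥ 0 ⇒ t ≥ 91; k ≥ 0 ⇒ t ≤ 91. That's 1 value of t.

1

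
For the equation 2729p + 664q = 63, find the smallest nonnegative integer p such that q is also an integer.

gcd(2729, 664) = 1  (2729 = 4×664 + 73, 664 = 9×73 + 7, 73 = 10×7 + 3, 7 = 2×3 + 1, 3 = 3×1).
1 divides 63, so solutions exist.
Back-substituting, 2729×(-191) + 664×(785) = 1.
Scale by 63/1 = 63: (p₀, q₀) = (-12033, 49455).
General solution: p = -12033 + 664t, q = 49455 - 2729t for integer t.
p ≥ 0: smallest is -12033 mod 664 = 583 (at t = 19), with q = -2396.

583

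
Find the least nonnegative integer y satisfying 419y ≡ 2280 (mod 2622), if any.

gcd(2622, 419):
  2622 = 6×419 + 108
  419 = 3×108 + 95
  108 = 1×95 + 13
  95 = 7×13 + 4
  13 = 3×4 + 1
  4 = 4×1
so gcd(2622, 419) = 1.
1 divides 2280, so solutions exist.
Back-substitute for Bézout coefficients:
  1 = 13 - 3×4
  ... = 419×(-607) + 2622×(97)
So 419×(-607) ≡ 1 (mod 2622); multiply by 2280: y ≡ -1383960 (mod 2622).
Smallest nonnegative: y = -1383960 mod 2622 = 456.

456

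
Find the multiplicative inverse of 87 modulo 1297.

164

gcd(1297, 87) = 1  (1297 = 14×87 + 79, 87 = 1×79 + 8, 79 = 9×8 + 7, 8 = 1×7 + 1, 7 = 7×1).
Back-substituting, 87×(164) + 1297×(-11) = 1.
So 87×164 ≡ 1 (mod 1297), and 164 mod 1297 = 164.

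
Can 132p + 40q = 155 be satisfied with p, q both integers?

gcd(132, 40) = 4  (132 = 3*40 + 12, 40 = 3*12 + 4, 12 = 3*4).
4 does not divide 155 (remainder 3), so no integer solutions.

no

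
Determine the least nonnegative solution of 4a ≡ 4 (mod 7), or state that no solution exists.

gcd(7, 4):
  7 = 1×4 + 3
  4 = 1×3 + 1
  3 = 3×1
so gcd(7, 4) = 1.
1 divides 4, so solutions exist.
Back-substitute for Bézout coefficients:
  1 = 4 - 1×3
  ... = 4×(2) + 7×(-1)
So 4×(2) ≡ 1 (mod 7); multiply by 4: a ≡ 8 (mod 7).
Smallest nonnegative: a = 8 mod 7 = 1.

1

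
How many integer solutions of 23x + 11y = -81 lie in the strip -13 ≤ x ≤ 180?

17

gcd(23, 11) = 1  (23 = 2*11 + 1, 11 = 11*1).
Back-substituting, 23*(1) + 11*(-2) = 1.
Scale by -81: particular solution (-81, 162); reduce x mod 11: (7, -22).
General solution: x = 7 + 11t, y = -22 - 23t for integer t.
-13 ≤ 7 + 11t ≤ 180 gives t ∈ [-1, 15], which is 17 values.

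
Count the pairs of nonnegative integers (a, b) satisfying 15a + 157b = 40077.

gcd(157, 15):
  157 = 10·15 + 7
  15 = 2·7 + 1
  7 = 7·1
so gcd(157, 15) = 1.
Back-substitute for Bézout coefficients:
  1 = 15 - 2·7
  ... = 15·(21) + 157·(-2)
Scale by 40077: one solution is (841617, -80154). Reduce a mod 157: (97, 246).
General: a = 97 + 157t, b = 246 - 15t.
a ≥ 0 ⇒ t ≥ 0; b ≥ 0 ⇒ t ≤ 16. So t ∈ [0, 16]: 17 solutions.

17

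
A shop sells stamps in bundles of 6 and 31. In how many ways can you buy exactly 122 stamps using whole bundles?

Need nonnegative integers with 6j + 31k = 122.
gcd(6, 31) = 1, and 6·(-5) + 31·(1) = 1.
So (j₀, k₀) = (-610, 122); general j = -610 + 31t, k = 122 - 6t.
j ≥ 0 ⇒ t ≥ 20; k ≥ 0 ⇒ t ≤ 20. That's 1 value of t.

1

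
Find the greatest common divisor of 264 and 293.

gcd(293, 264):
  293 = 1·264 + 29
  264 = 9·29 + 3
  29 = 9·3 + 2
  3 = 1·2 + 1
  2 = 2·1
so gcd(293, 264) = 1.

1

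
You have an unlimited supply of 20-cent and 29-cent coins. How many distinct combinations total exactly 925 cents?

Need nonnegative integers with 20j + 29k = 925.
gcd(20, 29) = 1, and 20·(-13) + 29·(9) = 1.
So (j₀, k₀) = (-12025, 8325); general j = -12025 + 29t, k = 8325 - 20t.
j ≥ 0 ⇒ t ≥ 415; k ≥ 0 ⇒ t ≤ 416. That's 2 values of t.

2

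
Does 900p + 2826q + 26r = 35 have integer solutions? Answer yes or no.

no

gcd(2826, 900) = 18  (2826 = 3·900 + 126, 900 = 7·126 + 18, 126 = 7·18).
gcd(18, 26) = 2.
2 does not divide 35 (remainder 1), so no integer solutions.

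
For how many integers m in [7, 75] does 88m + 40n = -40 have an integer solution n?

14

gcd(88, 40) = 8.
By Bézout, 88×(1) + 40×(-2) = 8.
Particular solution: (0, -1).
General solution: m = 0 + 5t, n = -1 - 11t for integer t.
7 ≤ 0 + 5t ≤ 75 gives t ∈ [2, 15], which is 14 values.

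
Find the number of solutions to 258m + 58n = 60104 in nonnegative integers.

gcd(258, 58) = 2.
By Bézout, 258*(9) + 58*(-40) = 2.
One solution: (14, 974).
General: m = 14 + 29t, n = 974 - 129t.
m ≥ 0 ⇒ t ≥ 0; n ≥ 0 ⇒ t ≤ 7. So t ∈ [0, 7]: 8 solutions.

8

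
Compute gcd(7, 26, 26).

gcd(26, 7) = 1.
gcd(1, 26) = 1.

1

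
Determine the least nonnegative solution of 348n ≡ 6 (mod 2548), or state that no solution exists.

gcd(2548, 348) = 4  (2548 = 7·348 + 112, 348 = 3·112 + 12, 112 = 9·12 + 4, 12 = 3·4).
4 does not divide 6, so the congruence has no solution.

no solution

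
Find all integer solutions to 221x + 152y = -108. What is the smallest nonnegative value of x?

124

gcd(221, 152) = 1.
1 divides -108, so solutions exist.
By Bézout, 221*(-11) + 152*(16) = 1.
Scale by -108/1 = -108: (x₀, y₀) = (1188, -1728).
General solution: x = 1188 + 152t, y = -1728 - 221t for integer t.
x ≥ 0: smallest is 1188 mod 152 = 124 (at t = -7), with y = -181.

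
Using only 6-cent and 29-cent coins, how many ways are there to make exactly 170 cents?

Need nonnegative integers with 6j + 29k = 170.
gcd(6, 29) = 1, and 6·(5) + 29·(-1) = 1.
So (j₀, k₀) = (850, -170); general j = 850 + 29t, k = -170 - 6t.
j ≥ 0 ⇒ t ≥ -29; k ≥ 0 ⇒ t ≤ -29. That's 1 value of t.

1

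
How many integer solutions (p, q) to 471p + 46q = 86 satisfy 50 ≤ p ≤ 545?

11

gcd(471, 46) = 1  (471 = 10×46 + 11, 46 = 4×11 + 2, 11 = 5×2 + 1, 2 = 2×1).
Back-substituting, 471×(21) + 46×(-215) = 1.
Scale by 86: particular solution (1806, -18490); reduce p mod 46: (12, -121).
General solution: p = 12 + 46t, q = -121 - 471t for integer t.
50 ≤ 12 + 46t ≤ 545 gives t ∈ [1, 11], which is 11 values.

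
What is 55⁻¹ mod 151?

gcd(151, 55) = 1  (151 = 2·55 + 41, 55 = 1·41 + 14, 41 = 2·14 + 13, 14 = 1·13 + 1, 13 = 13·1).
Back-substituting, 55·(11) + 151·(-4) = 1.
So 55·11 ≡ 1 (mod 151), and 11 mod 151 = 11.

11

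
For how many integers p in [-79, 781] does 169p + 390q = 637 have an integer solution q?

29

gcd(390, 169) = 13  (390 = 2*169 + 52, 169 = 3*52 + 13, 52 = 4*13).
Back-substituting, 169*(7) + 390*(-3) = 13.
Scale by 49: particular solution (343, -147); reduce p mod 30: (13, -4).
General solution: p = 13 + 30t, q = -4 - 13t for integer t.
-79 ≤ 13 + 30t ≤ 781 gives t ∈ [-3, 25], which is 29 values.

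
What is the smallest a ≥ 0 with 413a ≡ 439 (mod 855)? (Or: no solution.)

gcd(855, 413) = 1  (855 = 2*413 + 29, 413 = 14*29 + 7, 29 = 4*7 + 1, 7 = 7*1).
1 divides 439, so solutions exist.
Back-substituting, 413*(-118) + 855*(57) = 1.
So 413*(-118) ≡ 1 (mod 855); multiply by 439: a ≡ -51802 (mod 855).
Smallest nonnegative: a = -51802 mod 855 = 353.

353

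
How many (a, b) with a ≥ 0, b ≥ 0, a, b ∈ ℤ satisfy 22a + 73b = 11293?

7

gcd(73, 22):
  73 = 3*22 + 7
  22 = 3*7 + 1
  7 = 7*1
so gcd(73, 22) = 1.
Back-substitute for Bézout coefficients:
  1 = 22 - 3*7
  ... = 22*(10) + 73*(-3)
Scale by 11293: one solution is (112930, -33879). Reduce a mod 73: (72, 133).
General: a = 72 + 73t, b = 133 - 22t.
a ≥ 0 ⇒ t ≥ 0; b ≥ 0 ⇒ t ≤ 6. So t ∈ [0, 6]: 7 solutions.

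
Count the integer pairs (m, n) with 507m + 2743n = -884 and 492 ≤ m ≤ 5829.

gcd(2743, 507) = 13.
By Bézout, 507×(92) + 2743×(-17) = 13.
Particular solution: (74, -14).
General solution: m = 74 + 211t, n = -14 - 39t for integer t.
492 ≤ 74 + 211t ≤ 5829 gives t ∈ [2, 27], which is 26 values.

26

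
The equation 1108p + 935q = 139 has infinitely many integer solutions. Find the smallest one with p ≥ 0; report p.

698

gcd(1108, 935):
  1108 = 1·935 + 173
  935 = 5·173 + 70
  173 = 2·70 + 33
  70 = 2·33 + 4
  33 = 8·4 + 1
  4 = 4·1
so gcd(1108, 935) = 1.
1 divides 139, so solutions exist.
Back-substitute for Bézout coefficients:
  1 = 33 - 8·4
  ... = 1108·(227) + 935·(-269)
Scale by 139/1 = 139: (p₀, q₀) = (31553, -37391).
General solution: p = 31553 + 935t, q = -37391 - 1108t for integer t.
p ≥ 0: smallest is 31553 mod 935 = 698 (at t = -33), with q = -827.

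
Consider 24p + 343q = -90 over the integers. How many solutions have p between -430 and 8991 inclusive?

gcd(343, 24):
  343 = 14·24 + 7
  24 = 3·7 + 3
  7 = 2·3 + 1
  3 = 3·1
so gcd(343, 24) = 1.
Back-substitute for Bézout coefficients:
  1 = 7 - 2·3
  ... = 24·(-100) + 343·(7)
Scale by -90: particular solution (9000, -630); reduce p mod 343: (82, -6).
General solution: p = 82 + 343t, q = -6 - 24t for integer t.
-430 ≤ 82 + 343t ≤ 8991 gives t ∈ [-1, 25], which is 27 values.

27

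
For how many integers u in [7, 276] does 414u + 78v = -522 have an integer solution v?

gcd(414, 78):
  414 = 5·78 + 24
  78 = 3·24 + 6
  24 = 4·6
so gcd(414, 78) = 6.
Back-substitute for Bézout coefficients:
  6 = 78 - 3·24
  ... = 414·(-3) + 78·(16)
Scale by -87: particular solution (261, -1392); reduce u mod 13: (1, -12).
General solution: u = 1 + 13t, v = -12 - 69t for integer t.
7 ≤ 1 + 13t ≤ 276 gives t ∈ [1, 21], which is 21 values.

21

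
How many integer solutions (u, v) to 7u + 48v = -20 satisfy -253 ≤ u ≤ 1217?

31

gcd(48, 7):
  48 = 6×7 + 6
  7 = 1×6 + 1
  6 = 6×1
so gcd(48, 7) = 1.
Back-substitute for Bézout coefficients:
  1 = 7 - 1×6
  ... = 7×(7) + 48×(-1)
Scale by -20: particular solution (-140, 20); reduce u mod 48: (4, -1).
General solution: u = 4 + 48t, v = -1 - 7t for integer t.
-253 ≤ 4 + 48t ≤ 1217 gives t ∈ [-5, 25], which is 31 values.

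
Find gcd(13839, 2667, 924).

gcd(13839, 2667):
  13839 = 5·2667 + 504
  2667 = 5·504 + 147
  504 = 3·147 + 63
  147 = 2·63 + 21
  63 = 3·21
so gcd(13839, 2667) = 21.
gcd(21, 924) = 21.

21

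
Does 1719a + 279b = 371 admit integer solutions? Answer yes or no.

gcd(1719, 279) = 9.
9 does not divide 371 (remainder 2), so no integer solutions.

no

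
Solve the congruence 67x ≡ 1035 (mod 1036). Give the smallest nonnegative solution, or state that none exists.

gcd(1036, 67):
  1036 = 15×67 + 31
  67 = 2×31 + 5
  31 = 6×5 + 1
  5 = 5×1
so gcd(1036, 67) = 1.
1 divides 1035, so solutions exist.
Back-substitute for Bézout coefficients:
  1 = 31 - 6×5
  ... = 67×(-201) + 1036×(13)
So 67×(-201) ≡ 1 (mod 1036); multiply by 1035: x ≡ -208035 (mod 1036).
Smallest nonnegative: x = -208035 mod 1036 = 201.

201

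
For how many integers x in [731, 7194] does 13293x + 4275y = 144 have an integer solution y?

13

gcd(13293, 4275) = 9.
By Bézout, 13293·(-137) + 4275·(426) = 9.
Particular solution: (183, -569).
General solution: x = 183 + 475t, y = -569 - 1477t for integer t.
731 ≤ 183 + 475t ≤ 7194 gives t ∈ [2, 14], which is 13 values.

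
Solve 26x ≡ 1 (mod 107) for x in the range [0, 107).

70

gcd(107, 26) = 1  (107 = 4×26 + 3, 26 = 8×3 + 2, 3 = 1×2 + 1, 2 = 2×1).
Back-substituting, 26×(-37) + 107×(9) = 1.
So 26×-37 ≡ 1 (mod 107), and -37 mod 107 = 70.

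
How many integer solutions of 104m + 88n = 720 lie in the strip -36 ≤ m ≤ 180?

20

gcd(104, 88) = 8.
By Bézout, 104*(-5) + 88*(6) = 8.
Particular solution: (1, 7).
General solution: m = 1 + 11t, n = 7 - 13t for integer t.
-36 ≤ 1 + 11t ≤ 180 gives t ∈ [-3, 16], which is 20 values.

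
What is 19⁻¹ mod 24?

19

gcd(24, 19):
  24 = 1×19 + 5
  19 = 3×5 + 4
  5 = 1×4 + 1
  4 = 4×1
so gcd(24, 19) = 1.
Back-substitute for Bézout coefficients:
  1 = 5 - 1×4
  ... = 19×(-5) + 24×(4)
So 19×-5 ≡ 1 (mod 24), and -5 mod 24 = 19.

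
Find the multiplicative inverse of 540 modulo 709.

172

gcd(709, 540):
  709 = 1*540 + 169
  540 = 3*169 + 33
  169 = 5*33 + 4
  33 = 8*4 + 1
  4 = 4*1
so gcd(709, 540) = 1.
Back-substitute for Bézout coefficients:
  1 = 33 - 8*4
  ... = 540*(172) + 709*(-131)
So 540*172 ≡ 1 (mod 709), and 172 mod 709 = 172.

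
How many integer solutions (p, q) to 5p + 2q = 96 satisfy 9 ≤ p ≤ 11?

gcd(5, 2) = 1  (5 = 2·2 + 1, 2 = 2·1).
Back-substituting, 5·(1) + 2·(-2) = 1.
Scale by 96: particular solution (96, -192); reduce p mod 2: (0, 48).
General solution: p = 0 + 2t, q = 48 - 5t for integer t.
9 ≤ 0 + 2t ≤ 11 gives t ∈ [5, 5], which is 1 value.

1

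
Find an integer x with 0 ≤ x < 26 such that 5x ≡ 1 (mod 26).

gcd(26, 5) = 1  (26 = 5·5 + 1, 5 = 5·1).
Back-substituting, 5·(-5) + 26·(1) = 1.
So 5·-5 ≡ 1 (mod 26), and -5 mod 26 = 21.

21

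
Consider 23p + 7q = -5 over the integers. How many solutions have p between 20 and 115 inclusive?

14

gcd(23, 7):
  23 = 3·7 + 2
  7 = 3·2 + 1
  2 = 2·1
so gcd(23, 7) = 1.
Back-substitute for Bézout coefficients:
  1 = 7 - 3·2
  ... = 23·(-3) + 7·(10)
Scale by -5: particular solution (15, -50); reduce p mod 7: (1, -4).
General solution: p = 1 + 7t, q = -4 - 23t for integer t.
20 ≤ 1 + 7t ≤ 115 gives t ∈ [3, 16], which is 14 values.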